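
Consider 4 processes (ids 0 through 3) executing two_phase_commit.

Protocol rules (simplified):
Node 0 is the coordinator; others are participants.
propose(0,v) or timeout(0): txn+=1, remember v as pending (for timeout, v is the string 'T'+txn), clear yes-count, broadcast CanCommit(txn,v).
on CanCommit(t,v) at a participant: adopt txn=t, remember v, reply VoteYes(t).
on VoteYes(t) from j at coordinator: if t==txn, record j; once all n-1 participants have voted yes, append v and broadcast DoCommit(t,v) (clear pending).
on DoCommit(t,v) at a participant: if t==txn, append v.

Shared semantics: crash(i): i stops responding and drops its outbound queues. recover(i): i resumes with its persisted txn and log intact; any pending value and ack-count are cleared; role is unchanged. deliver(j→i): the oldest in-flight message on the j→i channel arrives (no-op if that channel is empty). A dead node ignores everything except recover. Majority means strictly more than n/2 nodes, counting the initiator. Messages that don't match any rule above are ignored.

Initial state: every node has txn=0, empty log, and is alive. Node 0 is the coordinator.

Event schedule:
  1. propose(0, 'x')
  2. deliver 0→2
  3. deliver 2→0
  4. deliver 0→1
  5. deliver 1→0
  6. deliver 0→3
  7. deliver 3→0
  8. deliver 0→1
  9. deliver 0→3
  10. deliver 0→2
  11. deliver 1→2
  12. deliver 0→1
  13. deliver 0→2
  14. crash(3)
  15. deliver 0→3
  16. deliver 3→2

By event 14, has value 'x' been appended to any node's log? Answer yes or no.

yes

e1 propose(0,'x'): 0[coor,t=1,-]
e2 deliver 0→2: 2[part,t=1,-]
e3 deliver 2→0: ·
e4 deliver 0→1: 1[part,t=1,-]
e5 deliver 1→0: ·
e6 deliver 0→3: 3[part,t=1,-]
e7 deliver 3→0: 0[coor,t=1,x]
e8 deliver 0→1: 1[part,t=1,x]
e9 deliver 0→3: 3[part,t=1,x]
e10 deliver 0→2: 2[part,t=1,x]
e11 deliver 1→2: ·
e12 deliver 0→1: ·
e13 deliver 0→2: ·
e14 crash(3): 3[✗part,t=1,x]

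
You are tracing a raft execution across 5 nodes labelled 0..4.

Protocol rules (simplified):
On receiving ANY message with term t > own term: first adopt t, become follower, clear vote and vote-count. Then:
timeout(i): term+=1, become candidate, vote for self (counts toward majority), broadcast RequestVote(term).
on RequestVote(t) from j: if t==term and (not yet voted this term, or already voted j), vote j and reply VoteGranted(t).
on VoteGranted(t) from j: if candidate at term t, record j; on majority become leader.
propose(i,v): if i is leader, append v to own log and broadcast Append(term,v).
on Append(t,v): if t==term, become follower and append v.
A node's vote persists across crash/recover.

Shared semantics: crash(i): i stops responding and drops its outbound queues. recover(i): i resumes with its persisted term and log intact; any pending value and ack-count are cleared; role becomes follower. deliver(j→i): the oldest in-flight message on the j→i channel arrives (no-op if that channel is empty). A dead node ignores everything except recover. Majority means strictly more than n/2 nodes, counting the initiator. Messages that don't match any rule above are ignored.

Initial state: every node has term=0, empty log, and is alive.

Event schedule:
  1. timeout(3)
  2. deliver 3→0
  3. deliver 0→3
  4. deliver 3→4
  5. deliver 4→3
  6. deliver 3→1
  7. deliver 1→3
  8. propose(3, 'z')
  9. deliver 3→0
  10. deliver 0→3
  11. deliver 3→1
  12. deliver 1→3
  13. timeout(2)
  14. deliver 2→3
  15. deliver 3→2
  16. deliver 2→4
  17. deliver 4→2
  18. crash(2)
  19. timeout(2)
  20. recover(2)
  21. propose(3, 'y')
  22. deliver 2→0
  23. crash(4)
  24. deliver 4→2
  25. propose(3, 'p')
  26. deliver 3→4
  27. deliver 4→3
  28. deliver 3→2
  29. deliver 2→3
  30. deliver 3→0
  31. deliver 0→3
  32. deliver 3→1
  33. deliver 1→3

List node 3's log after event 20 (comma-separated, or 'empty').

z

[1] timeout(3) → N3(cand t1 [-])
[2] deliver 3→0 → N0(foll t1 [-])
[3] deliver 0→3 → ∅
[4] deliver 3→4 → N4(foll t1 [-])
[5] deliver 4→3 → N3(lead t1 [-])
[6] deliver 3→1 → N1(foll t1 [-])
[7] deliver 1→3 → ∅
[8] propose(3,'z') → N3(lead t1 [z])
[9] deliver 3→0 → N0(foll t1 [z])
[10] deliver 0→3 → ∅
[11] deliver 3→1 → N1(foll t1 [z])
[12] deliver 1→3 → ∅
[13] timeout(2) → N2(cand t1 [-])
[14] deliver 2→3 → ∅
[15] deliver 3→2 → ∅
[16] deliver 2→4 → ∅
[17] deliver 4→2 → ∅
[18] crash(2) → N2(✗cand t1 [-])
[19] timeout(2) → ∅
[20] recover(2) → N2(foll t1 [-])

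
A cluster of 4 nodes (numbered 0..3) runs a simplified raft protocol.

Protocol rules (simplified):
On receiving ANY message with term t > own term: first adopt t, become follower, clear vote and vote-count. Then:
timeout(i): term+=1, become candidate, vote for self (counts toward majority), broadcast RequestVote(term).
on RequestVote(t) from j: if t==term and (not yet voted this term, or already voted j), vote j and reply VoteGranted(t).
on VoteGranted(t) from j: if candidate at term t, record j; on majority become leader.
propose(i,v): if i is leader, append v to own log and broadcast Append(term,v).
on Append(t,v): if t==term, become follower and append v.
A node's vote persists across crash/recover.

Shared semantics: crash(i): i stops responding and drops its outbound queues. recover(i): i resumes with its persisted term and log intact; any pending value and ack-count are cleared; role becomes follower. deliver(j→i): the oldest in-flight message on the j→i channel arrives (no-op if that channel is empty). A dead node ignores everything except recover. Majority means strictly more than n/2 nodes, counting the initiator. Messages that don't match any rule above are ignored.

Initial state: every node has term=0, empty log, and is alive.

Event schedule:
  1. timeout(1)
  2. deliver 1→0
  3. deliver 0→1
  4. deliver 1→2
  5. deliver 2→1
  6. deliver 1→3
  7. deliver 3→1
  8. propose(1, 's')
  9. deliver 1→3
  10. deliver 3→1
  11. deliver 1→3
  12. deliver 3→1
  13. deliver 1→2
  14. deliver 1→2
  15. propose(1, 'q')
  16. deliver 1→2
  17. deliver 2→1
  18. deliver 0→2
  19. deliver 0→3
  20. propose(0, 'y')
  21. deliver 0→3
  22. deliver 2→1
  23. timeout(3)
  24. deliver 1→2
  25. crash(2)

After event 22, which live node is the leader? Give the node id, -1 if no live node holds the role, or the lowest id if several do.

1

after 1 — timeout(1): n1:cand/t1/[-]
after 2 — deliver 1→0: n0:foll/t1/[-]
after 3 — deliver 0→1: ·
after 4 — deliver 1→2: n2:foll/t1/[-]
after 5 — deliver 2→1: n1:lead/t1/[-]
after 6 — deliver 1→3: n3:foll/t1/[-]
after 7 — deliver 3→1: ·
after 8 — propose(1,'s'): n1:lead/t1/[s]
after 9 — deliver 1→3: n3:foll/t1/[s]
after 10 — deliver 3→1: ·
after 11 — deliver 1→3: ·
after 12 — deliver 3→1: ·
after 13 — deliver 1→2: n2:foll/t1/[s]
after 14 — deliver 1→2: ·
after 15 — propose(1,'q'): n1:lead/t1/[s,q]
after 16 — deliver 1→2: n2:foll/t1/[s,q]
after 17 — deliver 2→1: ·
after 18 — deliver 0→2: ·
after 19 — deliver 0→3: ·
after 20 — propose(0,'y'): ·
after 21 — deliver 0→3: ·
after 22 — deliver 2→1: ·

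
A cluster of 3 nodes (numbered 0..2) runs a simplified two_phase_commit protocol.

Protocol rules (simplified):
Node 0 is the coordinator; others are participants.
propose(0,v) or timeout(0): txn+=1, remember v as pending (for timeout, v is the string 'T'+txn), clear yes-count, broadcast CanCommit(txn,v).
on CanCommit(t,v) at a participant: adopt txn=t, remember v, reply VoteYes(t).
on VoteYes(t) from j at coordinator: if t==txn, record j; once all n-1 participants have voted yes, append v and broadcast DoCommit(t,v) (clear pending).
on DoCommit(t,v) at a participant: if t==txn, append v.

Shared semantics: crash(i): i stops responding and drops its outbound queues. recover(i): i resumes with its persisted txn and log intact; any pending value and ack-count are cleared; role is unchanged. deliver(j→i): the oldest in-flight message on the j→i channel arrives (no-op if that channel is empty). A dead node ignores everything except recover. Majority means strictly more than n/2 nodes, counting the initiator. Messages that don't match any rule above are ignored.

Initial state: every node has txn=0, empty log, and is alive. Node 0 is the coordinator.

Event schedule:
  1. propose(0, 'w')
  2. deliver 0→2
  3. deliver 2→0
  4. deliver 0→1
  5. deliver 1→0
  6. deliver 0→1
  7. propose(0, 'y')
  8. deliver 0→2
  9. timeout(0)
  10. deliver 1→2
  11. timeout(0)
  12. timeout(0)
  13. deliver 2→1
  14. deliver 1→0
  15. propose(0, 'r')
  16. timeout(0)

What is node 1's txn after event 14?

1. propose(0,'w'):  <0:coor t1 ->
2. deliver 0→2:  <2:part t1 ->
3. deliver 2→0:  nop
4. deliver 0→1:  <1:part t1 ->
5. deliver 1→0:  <0:coor t1 w>
6. deliver 0→1:  <1:part t1 w>
7. propose(0,'y'):  <0:coor t2 w>
8. deliver 0→2:  <2:part t1 w>
9. timeout(0):  <0:coor t3 w>
10. deliver 1→2:  nop
11. timeout(0):  <0:coor t4 w>
12. timeout(0):  <0:coor t5 w>
13. deliver 2→1:  nop
14. deliver 1→0:  nop

1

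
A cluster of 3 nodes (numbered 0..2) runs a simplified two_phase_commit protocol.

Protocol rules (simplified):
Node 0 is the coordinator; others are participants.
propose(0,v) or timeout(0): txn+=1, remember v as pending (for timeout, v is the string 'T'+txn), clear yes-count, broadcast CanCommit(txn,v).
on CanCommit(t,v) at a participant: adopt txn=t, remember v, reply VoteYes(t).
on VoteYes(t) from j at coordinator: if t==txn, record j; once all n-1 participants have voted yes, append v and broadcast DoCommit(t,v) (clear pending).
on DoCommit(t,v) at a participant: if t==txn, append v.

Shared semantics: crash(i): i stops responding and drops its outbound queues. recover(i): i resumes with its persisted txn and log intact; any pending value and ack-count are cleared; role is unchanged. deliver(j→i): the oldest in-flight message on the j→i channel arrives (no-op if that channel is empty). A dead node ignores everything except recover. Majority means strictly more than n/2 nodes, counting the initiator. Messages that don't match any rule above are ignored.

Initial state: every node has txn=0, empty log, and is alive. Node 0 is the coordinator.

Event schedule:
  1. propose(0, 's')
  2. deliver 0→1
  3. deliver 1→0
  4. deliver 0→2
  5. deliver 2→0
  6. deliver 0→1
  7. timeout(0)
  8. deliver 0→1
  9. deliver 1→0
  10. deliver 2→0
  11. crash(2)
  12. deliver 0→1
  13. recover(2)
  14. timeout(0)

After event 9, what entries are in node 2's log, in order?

empty

1. propose(0,'s'):  <0:coor t1 ->
2. deliver 0→1:  <1:part t1 ->
3. deliver 1→0:  nop
4. deliver 0→2:  <2:part t1 ->
5. deliver 2→0:  <0:coor t1 s>
6. deliver 0→1:  <1:part t1 s>
7. timeout(0):  <0:coor t2 s>
8. deliver 0→1:  <1:part t2 s>
9. deliver 1→0:  nop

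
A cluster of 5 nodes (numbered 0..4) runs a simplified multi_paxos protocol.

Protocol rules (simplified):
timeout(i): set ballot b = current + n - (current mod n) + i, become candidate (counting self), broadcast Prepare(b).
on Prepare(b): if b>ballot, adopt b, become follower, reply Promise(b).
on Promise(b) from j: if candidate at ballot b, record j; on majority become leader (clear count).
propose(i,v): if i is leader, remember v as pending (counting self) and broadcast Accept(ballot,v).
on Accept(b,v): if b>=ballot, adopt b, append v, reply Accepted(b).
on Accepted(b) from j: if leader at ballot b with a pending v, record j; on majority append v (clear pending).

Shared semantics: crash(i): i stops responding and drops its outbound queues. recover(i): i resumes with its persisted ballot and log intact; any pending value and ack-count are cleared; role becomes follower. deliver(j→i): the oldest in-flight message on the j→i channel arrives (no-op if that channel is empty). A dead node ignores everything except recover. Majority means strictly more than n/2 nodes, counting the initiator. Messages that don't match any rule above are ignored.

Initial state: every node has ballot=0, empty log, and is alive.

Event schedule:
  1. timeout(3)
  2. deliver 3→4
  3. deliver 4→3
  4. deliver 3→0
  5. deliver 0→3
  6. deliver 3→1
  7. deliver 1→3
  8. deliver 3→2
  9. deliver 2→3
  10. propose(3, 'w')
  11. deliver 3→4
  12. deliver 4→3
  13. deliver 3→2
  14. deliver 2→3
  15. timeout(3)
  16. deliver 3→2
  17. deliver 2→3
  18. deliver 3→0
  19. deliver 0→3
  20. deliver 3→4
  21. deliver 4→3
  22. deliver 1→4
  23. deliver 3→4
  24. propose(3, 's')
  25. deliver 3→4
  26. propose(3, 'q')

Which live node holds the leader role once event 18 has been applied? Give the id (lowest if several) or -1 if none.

step 1 timeout(3): 3={cand,b=8,log=-}
step 2 deliver 3→4: 4={foll,b=8,log=-}
step 3 deliver 4→3: —
step 4 deliver 3→0: 0={foll,b=8,log=-}
step 5 deliver 0→3: 3={lead,b=8,log=-}
step 6 deliver 3→1: 1={foll,b=8,log=-}
step 7 deliver 1→3: —
step 8 deliver 3→2: 2={foll,b=8,log=-}
step 9 deliver 2→3: —
step 10 propose(3,'w'): —
step 11 deliver 3→4: 4={foll,b=8,log=w}
step 12 deliver 4→3: —
step 13 deliver 3→2: 2={foll,b=8,log=w}
step 14 deliver 2→3: 3={lead,b=8,log=w}
step 15 timeout(3): 3={cand,b=13,log=w}
step 16 deliver 3→2: 2={foll,b=13,log=w}
step 17 deliver 2→3: —
step 18 deliver 3→0: 0={foll,b=8,log=w}

-1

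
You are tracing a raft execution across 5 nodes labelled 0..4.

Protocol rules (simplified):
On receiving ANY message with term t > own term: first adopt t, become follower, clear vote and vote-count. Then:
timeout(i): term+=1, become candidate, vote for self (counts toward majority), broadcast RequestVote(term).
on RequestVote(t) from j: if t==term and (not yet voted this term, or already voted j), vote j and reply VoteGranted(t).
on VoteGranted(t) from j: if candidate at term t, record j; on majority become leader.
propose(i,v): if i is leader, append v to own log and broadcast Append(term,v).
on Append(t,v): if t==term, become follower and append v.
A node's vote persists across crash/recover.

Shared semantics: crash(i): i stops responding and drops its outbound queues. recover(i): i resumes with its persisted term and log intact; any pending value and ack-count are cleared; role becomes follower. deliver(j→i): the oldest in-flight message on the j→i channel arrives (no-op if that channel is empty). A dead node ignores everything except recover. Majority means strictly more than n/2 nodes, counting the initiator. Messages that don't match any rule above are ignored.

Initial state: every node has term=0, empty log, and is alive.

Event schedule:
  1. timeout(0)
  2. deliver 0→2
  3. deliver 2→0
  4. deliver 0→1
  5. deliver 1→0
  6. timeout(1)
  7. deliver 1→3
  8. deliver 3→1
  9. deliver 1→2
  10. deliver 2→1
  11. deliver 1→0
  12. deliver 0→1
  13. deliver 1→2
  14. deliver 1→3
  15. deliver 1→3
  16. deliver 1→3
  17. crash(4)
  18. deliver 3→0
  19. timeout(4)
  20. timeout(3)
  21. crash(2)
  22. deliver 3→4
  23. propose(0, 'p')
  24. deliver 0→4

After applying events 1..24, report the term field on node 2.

after 1 — timeout(0): n0:cand/t1/[-]
after 2 — deliver 0→2: n2:foll/t1/[-]
after 3 — deliver 2→0: ·
after 4 — deliver 0→1: n1:foll/t1/[-]
after 5 — deliver 1→0: n0:lead/t1/[-]
after 6 — timeout(1): n1:cand/t2/[-]
after 7 — deliver 1→3: n3:foll/t2/[-]
after 8 — deliver 3→1: ·
after 9 — deliver 1→2: n2:foll/t2/[-]
after 10 — deliver 2→1: n1:lead/t2/[-]
after 11 — deliver 1→0: n0:foll/t2/[-]
after 12 — deliver 0→1: ·
after 13 — deliver 1→2: ·
after 14 — deliver 1→3: ·
after 15 — deliver 1→3: ·
after 16 — deliver 1→3: ·
after 17 — crash(4): n4:✗foll/t0/[-]
after 18 — deliver 3→0: ·
after 19 — timeout(4): ·
after 20 — timeout(3): n3:cand/t3/[-]
after 21 — crash(2): n2:✗foll/t2/[-]
after 22 — deliver 3→4: ·
after 23 — propose(0,'p'): ·
after 24 — deliver 0→4: ·

2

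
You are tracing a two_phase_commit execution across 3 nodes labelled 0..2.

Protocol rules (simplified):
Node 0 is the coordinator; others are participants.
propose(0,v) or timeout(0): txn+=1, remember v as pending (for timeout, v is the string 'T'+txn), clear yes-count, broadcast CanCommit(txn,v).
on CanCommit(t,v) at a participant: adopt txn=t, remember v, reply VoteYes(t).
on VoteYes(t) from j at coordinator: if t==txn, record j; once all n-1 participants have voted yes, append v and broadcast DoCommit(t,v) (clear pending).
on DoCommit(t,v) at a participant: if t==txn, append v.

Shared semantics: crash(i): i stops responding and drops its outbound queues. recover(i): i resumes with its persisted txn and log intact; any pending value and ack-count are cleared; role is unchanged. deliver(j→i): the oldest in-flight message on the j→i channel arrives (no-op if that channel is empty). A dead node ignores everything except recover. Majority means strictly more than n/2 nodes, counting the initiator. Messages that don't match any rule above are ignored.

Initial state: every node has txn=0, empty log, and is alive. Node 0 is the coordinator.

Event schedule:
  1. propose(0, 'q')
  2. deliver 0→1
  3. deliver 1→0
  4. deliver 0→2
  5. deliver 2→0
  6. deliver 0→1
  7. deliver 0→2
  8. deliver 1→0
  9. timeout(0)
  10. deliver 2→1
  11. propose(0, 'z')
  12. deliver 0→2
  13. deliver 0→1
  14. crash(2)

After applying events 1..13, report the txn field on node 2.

2

[1] propose(0,'q') → N0(coor t1 [-])
[2] deliver 0→1 → N1(part t1 [-])
[3] deliver 1→0 → ∅
[4] deliver 0→2 → N2(part t1 [-])
[5] deliver 2→0 → N0(coor t1 [q])
[6] deliver 0→1 → N1(part t1 [q])
[7] deliver 0→2 → N2(part t1 [q])
[8] deliver 1→0 → ∅
[9] timeout(0) → N0(coor t2 [q])
[10] deliver 2→1 → ∅
[11] propose(0,'z') → N0(coor t3 [q])
[12] deliver 0→2 → N2(part t2 [q])
[13] deliver 0→1 → N1(part t2 [q])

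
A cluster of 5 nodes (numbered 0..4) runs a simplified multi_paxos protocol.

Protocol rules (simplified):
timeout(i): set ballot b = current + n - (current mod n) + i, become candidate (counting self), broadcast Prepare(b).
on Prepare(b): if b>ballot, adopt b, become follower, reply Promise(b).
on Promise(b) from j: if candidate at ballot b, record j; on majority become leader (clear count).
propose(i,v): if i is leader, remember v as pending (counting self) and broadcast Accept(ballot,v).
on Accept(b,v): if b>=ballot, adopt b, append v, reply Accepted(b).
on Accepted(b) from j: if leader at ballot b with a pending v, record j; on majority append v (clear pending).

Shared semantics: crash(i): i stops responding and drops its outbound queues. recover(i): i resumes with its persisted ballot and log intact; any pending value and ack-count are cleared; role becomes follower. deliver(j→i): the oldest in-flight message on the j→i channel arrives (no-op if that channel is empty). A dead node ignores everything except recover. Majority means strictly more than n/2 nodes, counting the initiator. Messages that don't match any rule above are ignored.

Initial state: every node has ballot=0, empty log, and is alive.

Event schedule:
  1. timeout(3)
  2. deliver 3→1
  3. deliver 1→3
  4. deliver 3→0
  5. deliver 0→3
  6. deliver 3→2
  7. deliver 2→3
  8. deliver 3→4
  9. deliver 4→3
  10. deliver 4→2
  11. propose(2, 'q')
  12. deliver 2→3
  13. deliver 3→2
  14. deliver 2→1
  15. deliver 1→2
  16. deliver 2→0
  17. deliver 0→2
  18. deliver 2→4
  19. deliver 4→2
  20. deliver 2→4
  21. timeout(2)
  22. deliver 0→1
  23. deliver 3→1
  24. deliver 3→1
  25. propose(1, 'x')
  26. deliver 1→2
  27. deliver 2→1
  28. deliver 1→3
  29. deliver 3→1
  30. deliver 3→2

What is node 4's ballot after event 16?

e1 timeout(3): 3[cand,b=8,-]
e2 deliver 3→1: 1[foll,b=8,-]
e3 deliver 1→3: ·
e4 deliver 3→0: 0[foll,b=8,-]
e5 deliver 0→3: 3[lead,b=8,-]
e6 deliver 3→2: 2[foll,b=8,-]
e7 deliver 2→3: ·
e8 deliver 3→4: 4[foll,b=8,-]
e9 deliver 4→3: ·
e10 deliver 4→2: ·
e11 propose(2,'q'): ·
e12 deliver 2→3: ·
e13 deliver 3→2: ·
e14 deliver 2→1: ·
e15 deliver 1→2: ·
e16 deliver 2→0: ·

8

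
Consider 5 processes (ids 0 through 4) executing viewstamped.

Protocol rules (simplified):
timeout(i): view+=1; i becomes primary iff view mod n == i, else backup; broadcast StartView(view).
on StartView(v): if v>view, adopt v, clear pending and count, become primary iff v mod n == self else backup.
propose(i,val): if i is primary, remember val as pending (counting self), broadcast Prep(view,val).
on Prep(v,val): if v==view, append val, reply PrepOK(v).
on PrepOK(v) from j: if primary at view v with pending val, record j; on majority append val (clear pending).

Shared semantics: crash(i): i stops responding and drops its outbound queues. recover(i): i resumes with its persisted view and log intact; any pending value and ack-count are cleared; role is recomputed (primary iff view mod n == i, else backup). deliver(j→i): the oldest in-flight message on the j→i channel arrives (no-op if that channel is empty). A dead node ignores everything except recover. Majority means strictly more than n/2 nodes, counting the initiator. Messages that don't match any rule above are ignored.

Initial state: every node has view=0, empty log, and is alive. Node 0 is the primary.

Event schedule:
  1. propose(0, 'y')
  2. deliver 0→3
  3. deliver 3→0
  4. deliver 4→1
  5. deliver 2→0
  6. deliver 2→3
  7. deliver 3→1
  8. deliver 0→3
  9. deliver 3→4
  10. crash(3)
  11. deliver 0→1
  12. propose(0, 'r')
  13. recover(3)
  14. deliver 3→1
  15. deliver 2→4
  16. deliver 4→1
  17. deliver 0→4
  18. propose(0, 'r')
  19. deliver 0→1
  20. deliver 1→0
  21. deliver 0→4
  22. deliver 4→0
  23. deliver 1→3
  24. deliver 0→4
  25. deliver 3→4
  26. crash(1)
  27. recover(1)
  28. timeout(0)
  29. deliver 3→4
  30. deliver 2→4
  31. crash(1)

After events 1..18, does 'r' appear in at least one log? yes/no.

no

e1 propose(0,'y'): ·
e2 deliver 0→3: 3[back,v=0,y]
e3 deliver 3→0: ·
e4 deliver 4→1: ·
e5 deliver 2→0: ·
e6 deliver 2→3: ·
e7 deliver 3→1: ·
e8 deliver 0→3: ·
e9 deliver 3→4: ·
e10 crash(3): 3[✗back,v=0,y]
e11 deliver 0→1: 1[back,v=0,y]
e12 propose(0,'r'): ·
e13 recover(3): 3[back,v=0,y]
e14 deliver 3→1: ·
e15 deliver 2→4: ·
e16 deliver 4→1: ·
e17 deliver 0→4: 4[back,v=0,y]
e18 propose(0,'r'): ·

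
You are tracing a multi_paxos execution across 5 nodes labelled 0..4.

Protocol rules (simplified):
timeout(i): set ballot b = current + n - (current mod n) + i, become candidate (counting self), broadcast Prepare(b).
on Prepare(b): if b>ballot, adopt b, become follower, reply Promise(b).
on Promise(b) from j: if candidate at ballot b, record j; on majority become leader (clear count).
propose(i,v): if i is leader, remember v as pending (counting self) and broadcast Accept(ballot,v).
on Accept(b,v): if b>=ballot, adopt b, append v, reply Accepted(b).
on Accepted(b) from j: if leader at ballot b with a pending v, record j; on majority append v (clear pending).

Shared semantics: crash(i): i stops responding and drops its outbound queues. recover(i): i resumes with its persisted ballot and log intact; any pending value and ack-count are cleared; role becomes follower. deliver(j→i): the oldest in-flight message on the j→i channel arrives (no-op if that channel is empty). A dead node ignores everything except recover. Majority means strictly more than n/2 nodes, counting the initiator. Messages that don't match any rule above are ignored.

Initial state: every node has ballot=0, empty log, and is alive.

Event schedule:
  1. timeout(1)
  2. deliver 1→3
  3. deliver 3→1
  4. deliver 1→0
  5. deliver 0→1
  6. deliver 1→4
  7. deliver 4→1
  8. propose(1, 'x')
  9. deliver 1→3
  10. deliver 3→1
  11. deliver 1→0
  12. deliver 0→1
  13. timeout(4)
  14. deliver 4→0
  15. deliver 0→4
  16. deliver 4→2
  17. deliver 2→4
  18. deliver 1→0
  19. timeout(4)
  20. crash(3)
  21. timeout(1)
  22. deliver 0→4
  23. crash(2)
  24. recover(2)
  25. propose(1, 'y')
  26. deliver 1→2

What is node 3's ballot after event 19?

e1 timeout(1): 1[cand,b=6,-]
e2 deliver 1→3: 3[foll,b=6,-]
e3 deliver 3→1: ·
e4 deliver 1→0: 0[foll,b=6,-]
e5 deliver 0→1: 1[lead,b=6,-]
e6 deliver 1→4: 4[foll,b=6,-]
e7 deliver 4→1: ·
e8 propose(1,'x'): ·
e9 deliver 1→3: 3[foll,b=6,x]
e10 deliver 3→1: ·
e11 deliver 1→0: 0[foll,b=6,x]
e12 deliver 0→1: 1[lead,b=6,x]
e13 timeout(4): 4[cand,b=14,-]
e14 deliver 4→0: 0[foll,b=14,x]
e15 deliver 0→4: ·
e16 deliver 4→2: 2[foll,b=14,-]
e17 deliver 2→4: 4[lead,b=14,-]
e18 deliver 1→0: ·
e19 timeout(4): 4[cand,b=19,-]

6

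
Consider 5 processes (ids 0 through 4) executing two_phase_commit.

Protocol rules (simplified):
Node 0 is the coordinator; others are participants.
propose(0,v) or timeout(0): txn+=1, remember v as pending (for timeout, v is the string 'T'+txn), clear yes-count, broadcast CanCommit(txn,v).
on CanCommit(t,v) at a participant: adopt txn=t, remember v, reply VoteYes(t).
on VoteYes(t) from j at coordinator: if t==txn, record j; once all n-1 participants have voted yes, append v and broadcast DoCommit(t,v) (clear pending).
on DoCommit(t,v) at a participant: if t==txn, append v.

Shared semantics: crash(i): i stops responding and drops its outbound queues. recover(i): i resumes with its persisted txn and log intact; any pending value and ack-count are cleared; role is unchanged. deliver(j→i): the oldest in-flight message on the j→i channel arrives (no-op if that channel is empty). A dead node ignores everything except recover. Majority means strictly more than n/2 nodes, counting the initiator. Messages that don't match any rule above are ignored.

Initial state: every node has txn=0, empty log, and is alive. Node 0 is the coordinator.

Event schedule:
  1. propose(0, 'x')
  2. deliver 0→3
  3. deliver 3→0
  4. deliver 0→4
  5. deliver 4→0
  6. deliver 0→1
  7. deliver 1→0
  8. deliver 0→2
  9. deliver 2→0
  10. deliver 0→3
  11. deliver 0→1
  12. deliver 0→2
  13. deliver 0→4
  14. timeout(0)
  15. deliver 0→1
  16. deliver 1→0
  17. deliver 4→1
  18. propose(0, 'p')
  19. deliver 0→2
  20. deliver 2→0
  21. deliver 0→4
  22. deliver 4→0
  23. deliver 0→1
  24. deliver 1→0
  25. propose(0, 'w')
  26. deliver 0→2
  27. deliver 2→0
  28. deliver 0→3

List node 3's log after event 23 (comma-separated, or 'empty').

e1 propose(0,'x'): 0[coor,t=1,-]
e2 deliver 0→3: 3[part,t=1,-]
e3 deliver 3→0: ·
e4 deliver 0→4: 4[part,t=1,-]
e5 deliver 4→0: ·
e6 deliver 0→1: 1[part,t=1,-]
e7 deliver 1→0: ·
e8 deliver 0→2: 2[part,t=1,-]
e9 deliver 2→0: 0[coor,t=1,x]
e10 deliver 0→3: 3[part,t=1,x]
e11 deliver 0→1: 1[part,t=1,x]
e12 deliver 0→2: 2[part,t=1,x]
e13 deliver 0→4: 4[part,t=1,x]
e14 timeout(0): 0[coor,t=2,x]
e15 deliver 0→1: 1[part,t=2,x]
e16 deliver 1→0: ·
e17 deliver 4→1: ·
e18 propose(0,'p'): 0[coor,t=3,x]
e19 deliver 0→2: 2[part,t=2,x]
e20 deliver 2→0: ·
e21 deliver 0→4: 4[part,t=2,x]
e22 deliver 4→0: ·
e23 deliver 0→1: 1[part,t=3,x]

x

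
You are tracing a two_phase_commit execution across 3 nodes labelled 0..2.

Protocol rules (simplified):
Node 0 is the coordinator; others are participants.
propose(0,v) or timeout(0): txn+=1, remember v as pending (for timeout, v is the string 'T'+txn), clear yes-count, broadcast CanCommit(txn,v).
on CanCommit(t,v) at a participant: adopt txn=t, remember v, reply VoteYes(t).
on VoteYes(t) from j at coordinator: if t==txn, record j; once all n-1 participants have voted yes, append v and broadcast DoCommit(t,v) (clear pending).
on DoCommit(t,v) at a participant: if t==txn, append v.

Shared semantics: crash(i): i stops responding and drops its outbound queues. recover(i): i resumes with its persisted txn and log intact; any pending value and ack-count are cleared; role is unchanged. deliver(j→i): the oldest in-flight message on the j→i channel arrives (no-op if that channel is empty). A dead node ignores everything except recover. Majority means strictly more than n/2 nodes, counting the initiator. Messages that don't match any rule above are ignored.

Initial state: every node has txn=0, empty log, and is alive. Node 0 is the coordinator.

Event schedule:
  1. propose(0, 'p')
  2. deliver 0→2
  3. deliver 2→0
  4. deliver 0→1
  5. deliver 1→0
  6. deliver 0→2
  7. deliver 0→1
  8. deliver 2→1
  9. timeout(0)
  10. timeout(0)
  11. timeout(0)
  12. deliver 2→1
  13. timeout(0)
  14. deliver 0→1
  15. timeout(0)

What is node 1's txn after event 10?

step 1 propose(0,'p'): 0={coor,t=1,log=-}
step 2 deliver 0→2: 2={part,t=1,log=-}
step 3 deliver 2→0: —
step 4 deliver 0→1: 1={part,t=1,log=-}
step 5 deliver 1→0: 0={coor,t=1,log=p}
step 6 deliver 0→2: 2={part,t=1,log=p}
step 7 deliver 0→1: 1={part,t=1,log=p}
step 8 deliver 2→1: —
step 9 timeout(0): 0={coor,t=2,log=p}
step 10 timeout(0): 0={coor,t=3,log=p}

1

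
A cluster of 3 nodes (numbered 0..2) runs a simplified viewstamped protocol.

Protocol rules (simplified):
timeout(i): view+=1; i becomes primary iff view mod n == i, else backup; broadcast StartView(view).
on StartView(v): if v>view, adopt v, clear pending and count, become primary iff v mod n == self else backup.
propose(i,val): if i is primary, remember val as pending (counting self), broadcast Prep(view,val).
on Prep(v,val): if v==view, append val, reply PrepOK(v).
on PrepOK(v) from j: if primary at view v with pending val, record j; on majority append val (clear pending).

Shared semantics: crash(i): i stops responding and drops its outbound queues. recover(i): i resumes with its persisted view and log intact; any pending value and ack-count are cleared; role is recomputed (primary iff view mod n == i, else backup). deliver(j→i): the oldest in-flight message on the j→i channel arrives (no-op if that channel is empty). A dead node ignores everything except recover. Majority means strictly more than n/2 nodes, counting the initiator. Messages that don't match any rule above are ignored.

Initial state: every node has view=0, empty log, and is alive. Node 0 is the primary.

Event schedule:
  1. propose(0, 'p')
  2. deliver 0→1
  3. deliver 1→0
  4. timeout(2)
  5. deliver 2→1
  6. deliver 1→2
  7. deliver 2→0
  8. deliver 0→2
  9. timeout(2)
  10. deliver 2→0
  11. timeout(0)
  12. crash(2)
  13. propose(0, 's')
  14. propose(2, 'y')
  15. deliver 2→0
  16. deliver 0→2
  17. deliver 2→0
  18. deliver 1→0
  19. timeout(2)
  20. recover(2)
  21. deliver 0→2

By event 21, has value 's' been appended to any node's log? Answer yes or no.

e1 propose(0,'p'): ·
e2 deliver 0→1: 1[back,v=0,p]
e3 deliver 1→0: 0[prim,v=0,p]
e4 timeout(2): 2[back,v=1,-]
e5 deliver 2→1: 1[prim,v=1,p]
e6 deliver 1→2: ·
e7 deliver 2→0: 0[back,v=1,p]
e8 deliver 0→2: ·
e9 timeout(2): 2[prim,v=2,-]
e10 deliver 2→0: 0[back,v=2,p]
e11 timeout(0): 0[prim,v=3,p]
e12 crash(2): 2[✗prim,v=2,-]
e13 propose(0,'s'): ·
e14 propose(2,'y'): ·
e15 deliver 2→0: ·
e16 deliver 0→2: ·
e17 deliver 2→0: ·
e18 deliver 1→0: ·
e19 timeout(2): ·
e20 recover(2): 2[prim,v=2,-]
e21 deliver 0→2: 2[back,v=3,-]

no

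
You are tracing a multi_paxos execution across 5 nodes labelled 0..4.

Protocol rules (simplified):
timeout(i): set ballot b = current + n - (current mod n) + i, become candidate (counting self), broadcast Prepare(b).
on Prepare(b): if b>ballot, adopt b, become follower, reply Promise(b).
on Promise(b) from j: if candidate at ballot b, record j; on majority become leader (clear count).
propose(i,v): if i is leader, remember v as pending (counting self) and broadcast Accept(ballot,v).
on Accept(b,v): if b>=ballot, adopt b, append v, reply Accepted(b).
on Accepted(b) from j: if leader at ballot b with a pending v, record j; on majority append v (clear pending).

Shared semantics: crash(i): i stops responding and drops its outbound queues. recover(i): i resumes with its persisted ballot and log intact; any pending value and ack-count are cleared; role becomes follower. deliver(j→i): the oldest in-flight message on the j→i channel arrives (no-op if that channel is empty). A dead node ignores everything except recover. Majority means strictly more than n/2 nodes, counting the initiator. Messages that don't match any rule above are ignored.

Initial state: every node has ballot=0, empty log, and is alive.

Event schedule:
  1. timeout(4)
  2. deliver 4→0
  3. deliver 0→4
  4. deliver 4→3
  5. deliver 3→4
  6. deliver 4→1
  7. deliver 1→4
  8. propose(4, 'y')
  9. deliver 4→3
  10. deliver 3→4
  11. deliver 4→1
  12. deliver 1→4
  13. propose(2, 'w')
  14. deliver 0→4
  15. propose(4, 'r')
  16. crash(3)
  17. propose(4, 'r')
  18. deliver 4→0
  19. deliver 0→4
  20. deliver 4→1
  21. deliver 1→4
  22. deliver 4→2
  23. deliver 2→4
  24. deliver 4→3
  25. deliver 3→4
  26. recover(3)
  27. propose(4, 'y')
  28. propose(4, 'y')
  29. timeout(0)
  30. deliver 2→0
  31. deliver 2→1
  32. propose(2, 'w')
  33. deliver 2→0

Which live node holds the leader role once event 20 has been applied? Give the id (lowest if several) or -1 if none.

after 1 — timeout(4): n4:cand/b9/[-]
after 2 — deliver 4→0: n0:foll/b9/[-]
after 3 — deliver 0→4: ·
after 4 — deliver 4→3: n3:foll/b9/[-]
after 5 — deliver 3→4: n4:lead/b9/[-]
after 6 — deliver 4→1: n1:foll/b9/[-]
after 7 — deliver 1→4: ·
after 8 — propose(4,'y'): ·
after 9 — deliver 4→3: n3:foll/b9/[y]
after 10 — deliver 3→4: ·
after 11 — deliver 4→1: n1:foll/b9/[y]
after 12 — deliver 1→4: n4:lead/b9/[y]
after 13 — propose(2,'w'): ·
after 14 — deliver 0→4: ·
after 15 — propose(4,'r'): ·
after 16 — crash(3): n3:✗foll/b9/[y]
after 17 — propose(4,'r'): ·
after 18 — deliver 4→0: n0:foll/b9/[y]
after 19 — deliver 0→4: ·
after 20 — deliver 4→1: n1:foll/b9/[y,r]

4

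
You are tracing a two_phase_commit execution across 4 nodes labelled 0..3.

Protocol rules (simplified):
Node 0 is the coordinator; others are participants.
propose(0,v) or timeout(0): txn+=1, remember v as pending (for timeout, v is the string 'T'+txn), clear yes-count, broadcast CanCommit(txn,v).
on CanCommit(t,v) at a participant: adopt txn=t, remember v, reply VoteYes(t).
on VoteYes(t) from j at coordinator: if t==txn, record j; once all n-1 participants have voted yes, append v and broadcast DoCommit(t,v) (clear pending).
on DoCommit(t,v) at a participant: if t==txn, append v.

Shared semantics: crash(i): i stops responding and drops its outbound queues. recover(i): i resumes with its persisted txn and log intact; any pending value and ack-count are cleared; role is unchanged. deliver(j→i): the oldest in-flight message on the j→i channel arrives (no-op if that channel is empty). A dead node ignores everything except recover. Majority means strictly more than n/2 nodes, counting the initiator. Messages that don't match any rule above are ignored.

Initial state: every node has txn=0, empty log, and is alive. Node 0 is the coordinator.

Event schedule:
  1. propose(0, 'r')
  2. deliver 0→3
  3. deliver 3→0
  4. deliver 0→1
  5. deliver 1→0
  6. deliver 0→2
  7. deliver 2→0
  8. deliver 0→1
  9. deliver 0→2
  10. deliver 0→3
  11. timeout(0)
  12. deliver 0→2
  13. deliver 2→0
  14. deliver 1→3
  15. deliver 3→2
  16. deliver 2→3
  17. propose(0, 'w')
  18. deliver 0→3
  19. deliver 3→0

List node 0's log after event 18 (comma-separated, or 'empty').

step 1 propose(0,'r'): 0={coor,t=1,log=-}
step 2 deliver 0→3: 3={part,t=1,log=-}
step 3 deliver 3→0: —
step 4 deliver 0→1: 1={part,t=1,log=-}
step 5 deliver 1→0: —
step 6 deliver 0→2: 2={part,t=1,log=-}
step 7 deliver 2→0: 0={coor,t=1,log=r}
step 8 deliver 0→1: 1={part,t=1,log=r}
step 9 deliver 0→2: 2={part,t=1,log=r}
step 10 deliver 0→3: 3={part,t=1,log=r}
step 11 timeout(0): 0={coor,t=2,log=r}
step 12 deliver 0→2: 2={part,t=2,log=r}
step 13 deliver 2→0: —
step 14 deliver 1→3: —
step 15 deliver 3→2: —
step 16 deliver 2→3: —
step 17 propose(0,'w'): 0={coor,t=3,log=r}
step 18 deliver 0→3: 3={part,t=2,log=r}

r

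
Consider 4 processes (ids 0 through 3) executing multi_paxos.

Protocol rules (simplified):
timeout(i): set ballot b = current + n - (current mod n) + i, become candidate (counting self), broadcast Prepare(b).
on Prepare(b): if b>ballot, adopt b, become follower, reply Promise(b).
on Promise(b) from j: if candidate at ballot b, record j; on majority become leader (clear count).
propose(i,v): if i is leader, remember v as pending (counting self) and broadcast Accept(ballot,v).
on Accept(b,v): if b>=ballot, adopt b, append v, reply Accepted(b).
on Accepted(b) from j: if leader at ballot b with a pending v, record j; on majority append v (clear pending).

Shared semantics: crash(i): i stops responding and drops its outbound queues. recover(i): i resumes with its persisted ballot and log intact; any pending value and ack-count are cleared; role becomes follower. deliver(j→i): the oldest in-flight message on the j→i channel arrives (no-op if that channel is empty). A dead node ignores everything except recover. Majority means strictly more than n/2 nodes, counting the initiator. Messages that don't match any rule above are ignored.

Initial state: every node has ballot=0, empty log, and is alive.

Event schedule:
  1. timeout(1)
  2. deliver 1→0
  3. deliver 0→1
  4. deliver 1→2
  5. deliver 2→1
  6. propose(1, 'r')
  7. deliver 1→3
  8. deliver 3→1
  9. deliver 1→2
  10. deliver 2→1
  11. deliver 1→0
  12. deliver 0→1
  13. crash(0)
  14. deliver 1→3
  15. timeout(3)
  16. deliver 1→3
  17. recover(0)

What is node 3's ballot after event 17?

1. timeout(1):  <1:cand b5 ->
2. deliver 1→0:  <0:foll b5 ->
3. deliver 0→1:  nop
4. deliver 1→2:  <2:foll b5 ->
5. deliver 2→1:  <1:lead b5 ->
6. propose(1,'r'):  nop
7. deliver 1→3:  <3:foll b5 ->
8. deliver 3→1:  nop
9. deliver 1→2:  <2:foll b5 r>
10. deliver 2→1:  nop
11. deliver 1→0:  <0:foll b5 r>
12. deliver 0→1:  <1:lead b5 r>
13. crash(0):  <0:✗foll b5 r>
14. deliver 1→3:  <3:foll b5 r>
15. timeout(3):  <3:cand b11 r>
16. deliver 1→3:  nop
17. recover(0):  <0:foll b5 r>

11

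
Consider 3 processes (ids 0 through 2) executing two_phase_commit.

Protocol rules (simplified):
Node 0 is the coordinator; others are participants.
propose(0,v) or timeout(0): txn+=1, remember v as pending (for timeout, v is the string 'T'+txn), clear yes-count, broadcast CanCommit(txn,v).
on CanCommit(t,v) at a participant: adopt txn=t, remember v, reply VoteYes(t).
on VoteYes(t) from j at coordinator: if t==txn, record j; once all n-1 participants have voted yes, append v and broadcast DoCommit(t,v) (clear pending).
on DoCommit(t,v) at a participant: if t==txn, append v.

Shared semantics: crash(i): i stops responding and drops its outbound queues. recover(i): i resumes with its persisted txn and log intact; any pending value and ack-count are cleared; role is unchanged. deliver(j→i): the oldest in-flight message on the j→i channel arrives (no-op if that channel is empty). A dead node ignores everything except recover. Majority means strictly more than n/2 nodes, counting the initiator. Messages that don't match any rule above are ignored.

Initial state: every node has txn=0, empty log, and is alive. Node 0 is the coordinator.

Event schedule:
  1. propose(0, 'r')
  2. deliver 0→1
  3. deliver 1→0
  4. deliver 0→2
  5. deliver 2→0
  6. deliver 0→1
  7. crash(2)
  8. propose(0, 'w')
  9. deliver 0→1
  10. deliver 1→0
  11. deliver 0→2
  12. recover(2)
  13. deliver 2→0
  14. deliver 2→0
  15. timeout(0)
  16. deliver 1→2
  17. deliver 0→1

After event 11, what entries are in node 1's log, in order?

r

e1 propose(0,'r'): 0[coor,t=1,-]
e2 deliver 0→1: 1[part,t=1,-]
e3 deliver 1→0: ·
e4 deliver 0→2: 2[part,t=1,-]
e5 deliver 2→0: 0[coor,t=1,r]
e6 deliver 0→1: 1[part,t=1,r]
e7 crash(2): 2[✗part,t=1,-]
e8 propose(0,'w'): 0[coor,t=2,r]
e9 deliver 0→1: 1[part,t=2,r]
e10 deliver 1→0: ·
e11 deliver 0→2: ·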